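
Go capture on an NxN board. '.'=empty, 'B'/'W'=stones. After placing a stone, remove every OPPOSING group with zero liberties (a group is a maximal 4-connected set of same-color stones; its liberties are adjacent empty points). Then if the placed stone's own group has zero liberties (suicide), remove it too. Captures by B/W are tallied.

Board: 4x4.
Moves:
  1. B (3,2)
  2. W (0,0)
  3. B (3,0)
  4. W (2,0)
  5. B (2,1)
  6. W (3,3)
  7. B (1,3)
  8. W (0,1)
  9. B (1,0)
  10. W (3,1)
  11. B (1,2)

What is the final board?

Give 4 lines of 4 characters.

Answer: WW..
B.BB
.B..
B.BW

Derivation:
Move 1: B@(3,2) -> caps B=0 W=0
Move 2: W@(0,0) -> caps B=0 W=0
Move 3: B@(3,0) -> caps B=0 W=0
Move 4: W@(2,0) -> caps B=0 W=0
Move 5: B@(2,1) -> caps B=0 W=0
Move 6: W@(3,3) -> caps B=0 W=0
Move 7: B@(1,3) -> caps B=0 W=0
Move 8: W@(0,1) -> caps B=0 W=0
Move 9: B@(1,0) -> caps B=1 W=0
Move 10: W@(3,1) -> caps B=1 W=0
Move 11: B@(1,2) -> caps B=1 W=0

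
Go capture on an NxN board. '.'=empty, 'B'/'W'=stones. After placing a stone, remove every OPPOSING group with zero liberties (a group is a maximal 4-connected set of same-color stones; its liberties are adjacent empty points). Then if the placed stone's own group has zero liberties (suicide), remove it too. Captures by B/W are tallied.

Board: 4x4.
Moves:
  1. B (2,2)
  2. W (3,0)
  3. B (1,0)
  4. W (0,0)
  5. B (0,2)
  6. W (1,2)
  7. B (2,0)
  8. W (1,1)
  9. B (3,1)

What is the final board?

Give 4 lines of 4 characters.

Move 1: B@(2,2) -> caps B=0 W=0
Move 2: W@(3,0) -> caps B=0 W=0
Move 3: B@(1,0) -> caps B=0 W=0
Move 4: W@(0,0) -> caps B=0 W=0
Move 5: B@(0,2) -> caps B=0 W=0
Move 6: W@(1,2) -> caps B=0 W=0
Move 7: B@(2,0) -> caps B=0 W=0
Move 8: W@(1,1) -> caps B=0 W=0
Move 9: B@(3,1) -> caps B=1 W=0

Answer: W.B.
BWW.
B.B.
.B..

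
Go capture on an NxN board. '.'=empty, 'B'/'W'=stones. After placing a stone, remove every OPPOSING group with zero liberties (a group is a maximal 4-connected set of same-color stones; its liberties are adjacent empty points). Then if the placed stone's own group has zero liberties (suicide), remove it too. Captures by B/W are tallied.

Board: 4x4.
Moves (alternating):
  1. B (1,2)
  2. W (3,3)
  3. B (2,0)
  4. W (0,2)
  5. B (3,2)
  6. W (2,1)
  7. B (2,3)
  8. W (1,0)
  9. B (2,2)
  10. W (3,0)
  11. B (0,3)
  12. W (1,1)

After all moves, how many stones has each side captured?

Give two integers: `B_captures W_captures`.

Move 1: B@(1,2) -> caps B=0 W=0
Move 2: W@(3,3) -> caps B=0 W=0
Move 3: B@(2,0) -> caps B=0 W=0
Move 4: W@(0,2) -> caps B=0 W=0
Move 5: B@(3,2) -> caps B=0 W=0
Move 6: W@(2,1) -> caps B=0 W=0
Move 7: B@(2,3) -> caps B=1 W=0
Move 8: W@(1,0) -> caps B=1 W=0
Move 9: B@(2,2) -> caps B=1 W=0
Move 10: W@(3,0) -> caps B=1 W=1
Move 11: B@(0,3) -> caps B=1 W=1
Move 12: W@(1,1) -> caps B=1 W=1

Answer: 1 1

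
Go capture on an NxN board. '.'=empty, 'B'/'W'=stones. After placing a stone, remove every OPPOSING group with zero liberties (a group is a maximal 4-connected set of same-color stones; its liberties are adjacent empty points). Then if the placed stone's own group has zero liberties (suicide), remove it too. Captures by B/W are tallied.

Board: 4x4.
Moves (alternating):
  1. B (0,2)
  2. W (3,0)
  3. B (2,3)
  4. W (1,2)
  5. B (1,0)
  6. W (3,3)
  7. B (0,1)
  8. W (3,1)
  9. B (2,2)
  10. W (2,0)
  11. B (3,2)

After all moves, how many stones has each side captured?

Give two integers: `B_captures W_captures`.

Answer: 1 0

Derivation:
Move 1: B@(0,2) -> caps B=0 W=0
Move 2: W@(3,0) -> caps B=0 W=0
Move 3: B@(2,3) -> caps B=0 W=0
Move 4: W@(1,2) -> caps B=0 W=0
Move 5: B@(1,0) -> caps B=0 W=0
Move 6: W@(3,3) -> caps B=0 W=0
Move 7: B@(0,1) -> caps B=0 W=0
Move 8: W@(3,1) -> caps B=0 W=0
Move 9: B@(2,2) -> caps B=0 W=0
Move 10: W@(2,0) -> caps B=0 W=0
Move 11: B@(3,2) -> caps B=1 W=0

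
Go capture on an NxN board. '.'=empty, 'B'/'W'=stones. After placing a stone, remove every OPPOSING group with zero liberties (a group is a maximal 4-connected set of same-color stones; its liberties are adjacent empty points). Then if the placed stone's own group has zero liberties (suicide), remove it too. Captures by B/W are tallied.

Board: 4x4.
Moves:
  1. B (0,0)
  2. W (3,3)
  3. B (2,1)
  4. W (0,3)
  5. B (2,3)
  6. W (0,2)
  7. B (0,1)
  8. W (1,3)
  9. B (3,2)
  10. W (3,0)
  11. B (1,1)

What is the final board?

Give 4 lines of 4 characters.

Answer: BBWW
.B.W
.B.B
W.B.

Derivation:
Move 1: B@(0,0) -> caps B=0 W=0
Move 2: W@(3,3) -> caps B=0 W=0
Move 3: B@(2,1) -> caps B=0 W=0
Move 4: W@(0,3) -> caps B=0 W=0
Move 5: B@(2,3) -> caps B=0 W=0
Move 6: W@(0,2) -> caps B=0 W=0
Move 7: B@(0,1) -> caps B=0 W=0
Move 8: W@(1,3) -> caps B=0 W=0
Move 9: B@(3,2) -> caps B=1 W=0
Move 10: W@(3,0) -> caps B=1 W=0
Move 11: B@(1,1) -> caps B=1 W=0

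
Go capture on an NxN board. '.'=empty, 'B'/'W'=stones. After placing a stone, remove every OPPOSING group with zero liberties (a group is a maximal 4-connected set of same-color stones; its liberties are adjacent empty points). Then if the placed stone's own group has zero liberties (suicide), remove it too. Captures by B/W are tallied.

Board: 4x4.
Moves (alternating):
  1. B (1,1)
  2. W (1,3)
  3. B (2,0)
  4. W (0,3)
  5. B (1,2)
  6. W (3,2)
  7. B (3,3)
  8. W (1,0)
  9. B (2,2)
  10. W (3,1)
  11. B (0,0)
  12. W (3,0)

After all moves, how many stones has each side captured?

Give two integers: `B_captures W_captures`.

Move 1: B@(1,1) -> caps B=0 W=0
Move 2: W@(1,3) -> caps B=0 W=0
Move 3: B@(2,0) -> caps B=0 W=0
Move 4: W@(0,3) -> caps B=0 W=0
Move 5: B@(1,2) -> caps B=0 W=0
Move 6: W@(3,2) -> caps B=0 W=0
Move 7: B@(3,3) -> caps B=0 W=0
Move 8: W@(1,0) -> caps B=0 W=0
Move 9: B@(2,2) -> caps B=0 W=0
Move 10: W@(3,1) -> caps B=0 W=0
Move 11: B@(0,0) -> caps B=1 W=0
Move 12: W@(3,0) -> caps B=1 W=0

Answer: 1 0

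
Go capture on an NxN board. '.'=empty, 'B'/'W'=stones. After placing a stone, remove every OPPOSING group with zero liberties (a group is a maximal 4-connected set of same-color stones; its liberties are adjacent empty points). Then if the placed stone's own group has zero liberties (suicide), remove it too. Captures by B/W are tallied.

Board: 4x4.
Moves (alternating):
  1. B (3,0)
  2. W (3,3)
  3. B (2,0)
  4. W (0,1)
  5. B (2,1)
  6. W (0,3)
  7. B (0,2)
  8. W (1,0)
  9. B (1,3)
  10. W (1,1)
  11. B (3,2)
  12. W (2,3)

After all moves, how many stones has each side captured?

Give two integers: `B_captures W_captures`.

Answer: 1 0

Derivation:
Move 1: B@(3,0) -> caps B=0 W=0
Move 2: W@(3,3) -> caps B=0 W=0
Move 3: B@(2,0) -> caps B=0 W=0
Move 4: W@(0,1) -> caps B=0 W=0
Move 5: B@(2,1) -> caps B=0 W=0
Move 6: W@(0,3) -> caps B=0 W=0
Move 7: B@(0,2) -> caps B=0 W=0
Move 8: W@(1,0) -> caps B=0 W=0
Move 9: B@(1,3) -> caps B=1 W=0
Move 10: W@(1,1) -> caps B=1 W=0
Move 11: B@(3,2) -> caps B=1 W=0
Move 12: W@(2,3) -> caps B=1 W=0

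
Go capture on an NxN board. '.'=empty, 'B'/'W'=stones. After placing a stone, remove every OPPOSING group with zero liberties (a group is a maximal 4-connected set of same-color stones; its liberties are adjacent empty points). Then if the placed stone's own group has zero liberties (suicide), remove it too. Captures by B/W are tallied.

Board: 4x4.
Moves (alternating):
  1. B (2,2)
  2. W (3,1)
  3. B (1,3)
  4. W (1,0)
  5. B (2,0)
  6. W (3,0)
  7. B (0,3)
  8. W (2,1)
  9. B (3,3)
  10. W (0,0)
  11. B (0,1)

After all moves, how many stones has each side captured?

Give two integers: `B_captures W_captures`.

Answer: 0 1

Derivation:
Move 1: B@(2,2) -> caps B=0 W=0
Move 2: W@(3,1) -> caps B=0 W=0
Move 3: B@(1,3) -> caps B=0 W=0
Move 4: W@(1,0) -> caps B=0 W=0
Move 5: B@(2,0) -> caps B=0 W=0
Move 6: W@(3,0) -> caps B=0 W=0
Move 7: B@(0,3) -> caps B=0 W=0
Move 8: W@(2,1) -> caps B=0 W=1
Move 9: B@(3,3) -> caps B=0 W=1
Move 10: W@(0,0) -> caps B=0 W=1
Move 11: B@(0,1) -> caps B=0 W=1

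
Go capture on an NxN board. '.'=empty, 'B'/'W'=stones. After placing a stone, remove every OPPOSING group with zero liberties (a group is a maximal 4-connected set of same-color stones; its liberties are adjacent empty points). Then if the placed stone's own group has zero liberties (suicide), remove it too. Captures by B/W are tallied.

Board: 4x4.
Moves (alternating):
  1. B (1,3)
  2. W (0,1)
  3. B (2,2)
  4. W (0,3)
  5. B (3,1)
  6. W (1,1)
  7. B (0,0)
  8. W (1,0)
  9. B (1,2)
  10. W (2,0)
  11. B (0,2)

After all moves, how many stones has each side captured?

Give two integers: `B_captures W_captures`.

Move 1: B@(1,3) -> caps B=0 W=0
Move 2: W@(0,1) -> caps B=0 W=0
Move 3: B@(2,2) -> caps B=0 W=0
Move 4: W@(0,3) -> caps B=0 W=0
Move 5: B@(3,1) -> caps B=0 W=0
Move 6: W@(1,1) -> caps B=0 W=0
Move 7: B@(0,0) -> caps B=0 W=0
Move 8: W@(1,0) -> caps B=0 W=1
Move 9: B@(1,2) -> caps B=0 W=1
Move 10: W@(2,0) -> caps B=0 W=1
Move 11: B@(0,2) -> caps B=1 W=1

Answer: 1 1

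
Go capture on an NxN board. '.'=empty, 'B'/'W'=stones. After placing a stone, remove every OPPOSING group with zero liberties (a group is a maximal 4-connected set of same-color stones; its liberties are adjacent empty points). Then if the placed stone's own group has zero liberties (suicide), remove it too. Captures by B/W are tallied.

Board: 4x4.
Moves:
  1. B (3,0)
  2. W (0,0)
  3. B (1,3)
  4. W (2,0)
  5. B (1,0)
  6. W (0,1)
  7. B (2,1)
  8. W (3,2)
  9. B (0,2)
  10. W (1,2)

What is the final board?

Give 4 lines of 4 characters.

Answer: WWB.
B.WB
.B..
B.W.

Derivation:
Move 1: B@(3,0) -> caps B=0 W=0
Move 2: W@(0,0) -> caps B=0 W=0
Move 3: B@(1,3) -> caps B=0 W=0
Move 4: W@(2,0) -> caps B=0 W=0
Move 5: B@(1,0) -> caps B=0 W=0
Move 6: W@(0,1) -> caps B=0 W=0
Move 7: B@(2,1) -> caps B=1 W=0
Move 8: W@(3,2) -> caps B=1 W=0
Move 9: B@(0,2) -> caps B=1 W=0
Move 10: W@(1,2) -> caps B=1 W=0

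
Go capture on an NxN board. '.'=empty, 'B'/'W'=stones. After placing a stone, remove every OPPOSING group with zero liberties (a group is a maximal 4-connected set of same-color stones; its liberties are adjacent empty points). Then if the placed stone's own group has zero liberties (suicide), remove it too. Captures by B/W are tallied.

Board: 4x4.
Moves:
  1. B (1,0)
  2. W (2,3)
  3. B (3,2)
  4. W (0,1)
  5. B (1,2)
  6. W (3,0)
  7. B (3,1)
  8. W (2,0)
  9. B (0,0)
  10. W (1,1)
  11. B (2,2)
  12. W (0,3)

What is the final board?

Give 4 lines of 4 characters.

Answer: .W.W
.WB.
W.BW
WBB.

Derivation:
Move 1: B@(1,0) -> caps B=0 W=0
Move 2: W@(2,3) -> caps B=0 W=0
Move 3: B@(3,2) -> caps B=0 W=0
Move 4: W@(0,1) -> caps B=0 W=0
Move 5: B@(1,2) -> caps B=0 W=0
Move 6: W@(3,0) -> caps B=0 W=0
Move 7: B@(3,1) -> caps B=0 W=0
Move 8: W@(2,0) -> caps B=0 W=0
Move 9: B@(0,0) -> caps B=0 W=0
Move 10: W@(1,1) -> caps B=0 W=2
Move 11: B@(2,2) -> caps B=0 W=2
Move 12: W@(0,3) -> caps B=0 W=2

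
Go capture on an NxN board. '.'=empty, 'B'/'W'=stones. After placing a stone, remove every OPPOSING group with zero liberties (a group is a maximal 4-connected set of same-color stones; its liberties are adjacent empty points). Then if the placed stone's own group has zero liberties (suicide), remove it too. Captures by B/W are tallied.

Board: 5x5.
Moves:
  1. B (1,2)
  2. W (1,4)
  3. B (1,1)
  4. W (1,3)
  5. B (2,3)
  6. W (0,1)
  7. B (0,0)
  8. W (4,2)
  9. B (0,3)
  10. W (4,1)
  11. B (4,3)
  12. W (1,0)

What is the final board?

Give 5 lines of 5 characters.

Answer: .W.B.
WBBWW
...B.
.....
.WWB.

Derivation:
Move 1: B@(1,2) -> caps B=0 W=0
Move 2: W@(1,4) -> caps B=0 W=0
Move 3: B@(1,1) -> caps B=0 W=0
Move 4: W@(1,3) -> caps B=0 W=0
Move 5: B@(2,3) -> caps B=0 W=0
Move 6: W@(0,1) -> caps B=0 W=0
Move 7: B@(0,0) -> caps B=0 W=0
Move 8: W@(4,2) -> caps B=0 W=0
Move 9: B@(0,3) -> caps B=0 W=0
Move 10: W@(4,1) -> caps B=0 W=0
Move 11: B@(4,3) -> caps B=0 W=0
Move 12: W@(1,0) -> caps B=0 W=1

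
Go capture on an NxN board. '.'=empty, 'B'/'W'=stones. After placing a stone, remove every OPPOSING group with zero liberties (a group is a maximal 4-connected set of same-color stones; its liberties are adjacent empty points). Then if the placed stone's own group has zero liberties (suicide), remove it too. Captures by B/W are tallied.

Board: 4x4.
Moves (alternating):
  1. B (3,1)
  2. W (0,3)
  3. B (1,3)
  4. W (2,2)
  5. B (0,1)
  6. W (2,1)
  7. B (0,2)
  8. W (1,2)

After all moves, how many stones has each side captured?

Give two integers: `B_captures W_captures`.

Answer: 1 0

Derivation:
Move 1: B@(3,1) -> caps B=0 W=0
Move 2: W@(0,3) -> caps B=0 W=0
Move 3: B@(1,3) -> caps B=0 W=0
Move 4: W@(2,2) -> caps B=0 W=0
Move 5: B@(0,1) -> caps B=0 W=0
Move 6: W@(2,1) -> caps B=0 W=0
Move 7: B@(0,2) -> caps B=1 W=0
Move 8: W@(1,2) -> caps B=1 W=0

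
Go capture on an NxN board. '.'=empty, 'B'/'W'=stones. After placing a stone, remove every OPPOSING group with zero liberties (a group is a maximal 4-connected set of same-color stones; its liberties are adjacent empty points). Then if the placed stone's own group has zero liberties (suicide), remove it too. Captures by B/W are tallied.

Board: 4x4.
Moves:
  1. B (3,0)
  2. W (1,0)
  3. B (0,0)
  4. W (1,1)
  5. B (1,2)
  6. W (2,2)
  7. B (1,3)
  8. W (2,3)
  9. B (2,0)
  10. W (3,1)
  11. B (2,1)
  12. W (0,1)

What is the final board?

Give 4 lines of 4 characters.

Answer: .W..
WWBB
..WW
.W..

Derivation:
Move 1: B@(3,0) -> caps B=0 W=0
Move 2: W@(1,0) -> caps B=0 W=0
Move 3: B@(0,0) -> caps B=0 W=0
Move 4: W@(1,1) -> caps B=0 W=0
Move 5: B@(1,2) -> caps B=0 W=0
Move 6: W@(2,2) -> caps B=0 W=0
Move 7: B@(1,3) -> caps B=0 W=0
Move 8: W@(2,3) -> caps B=0 W=0
Move 9: B@(2,0) -> caps B=0 W=0
Move 10: W@(3,1) -> caps B=0 W=0
Move 11: B@(2,1) -> caps B=0 W=0
Move 12: W@(0,1) -> caps B=0 W=1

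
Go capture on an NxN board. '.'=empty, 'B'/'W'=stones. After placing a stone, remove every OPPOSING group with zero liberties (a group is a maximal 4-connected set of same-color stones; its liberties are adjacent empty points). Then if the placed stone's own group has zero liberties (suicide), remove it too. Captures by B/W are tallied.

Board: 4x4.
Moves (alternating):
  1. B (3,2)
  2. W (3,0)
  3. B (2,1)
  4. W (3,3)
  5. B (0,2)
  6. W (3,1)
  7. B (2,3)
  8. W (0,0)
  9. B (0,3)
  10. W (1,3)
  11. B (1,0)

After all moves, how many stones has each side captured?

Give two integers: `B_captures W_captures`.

Answer: 1 0

Derivation:
Move 1: B@(3,2) -> caps B=0 W=0
Move 2: W@(3,0) -> caps B=0 W=0
Move 3: B@(2,1) -> caps B=0 W=0
Move 4: W@(3,3) -> caps B=0 W=0
Move 5: B@(0,2) -> caps B=0 W=0
Move 6: W@(3,1) -> caps B=0 W=0
Move 7: B@(2,3) -> caps B=1 W=0
Move 8: W@(0,0) -> caps B=1 W=0
Move 9: B@(0,3) -> caps B=1 W=0
Move 10: W@(1,3) -> caps B=1 W=0
Move 11: B@(1,0) -> caps B=1 W=0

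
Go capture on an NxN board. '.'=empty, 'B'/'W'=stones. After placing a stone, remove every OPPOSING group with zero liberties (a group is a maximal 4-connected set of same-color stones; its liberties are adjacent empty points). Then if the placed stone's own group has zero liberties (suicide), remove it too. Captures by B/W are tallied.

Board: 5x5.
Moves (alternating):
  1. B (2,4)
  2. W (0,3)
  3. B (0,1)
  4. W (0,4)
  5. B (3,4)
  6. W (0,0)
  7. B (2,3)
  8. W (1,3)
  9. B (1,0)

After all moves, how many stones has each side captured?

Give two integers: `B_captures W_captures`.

Move 1: B@(2,4) -> caps B=0 W=0
Move 2: W@(0,3) -> caps B=0 W=0
Move 3: B@(0,1) -> caps B=0 W=0
Move 4: W@(0,4) -> caps B=0 W=0
Move 5: B@(3,4) -> caps B=0 W=0
Move 6: W@(0,0) -> caps B=0 W=0
Move 7: B@(2,3) -> caps B=0 W=0
Move 8: W@(1,3) -> caps B=0 W=0
Move 9: B@(1,0) -> caps B=1 W=0

Answer: 1 0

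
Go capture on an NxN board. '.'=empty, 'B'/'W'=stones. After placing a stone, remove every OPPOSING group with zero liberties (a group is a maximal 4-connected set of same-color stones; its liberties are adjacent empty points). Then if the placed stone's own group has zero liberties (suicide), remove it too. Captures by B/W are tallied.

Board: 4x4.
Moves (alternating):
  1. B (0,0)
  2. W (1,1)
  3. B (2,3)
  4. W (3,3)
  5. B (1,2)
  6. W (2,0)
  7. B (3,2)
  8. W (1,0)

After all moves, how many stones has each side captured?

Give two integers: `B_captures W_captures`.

Move 1: B@(0,0) -> caps B=0 W=0
Move 2: W@(1,1) -> caps B=0 W=0
Move 3: B@(2,3) -> caps B=0 W=0
Move 4: W@(3,3) -> caps B=0 W=0
Move 5: B@(1,2) -> caps B=0 W=0
Move 6: W@(2,0) -> caps B=0 W=0
Move 7: B@(3,2) -> caps B=1 W=0
Move 8: W@(1,0) -> caps B=1 W=0

Answer: 1 0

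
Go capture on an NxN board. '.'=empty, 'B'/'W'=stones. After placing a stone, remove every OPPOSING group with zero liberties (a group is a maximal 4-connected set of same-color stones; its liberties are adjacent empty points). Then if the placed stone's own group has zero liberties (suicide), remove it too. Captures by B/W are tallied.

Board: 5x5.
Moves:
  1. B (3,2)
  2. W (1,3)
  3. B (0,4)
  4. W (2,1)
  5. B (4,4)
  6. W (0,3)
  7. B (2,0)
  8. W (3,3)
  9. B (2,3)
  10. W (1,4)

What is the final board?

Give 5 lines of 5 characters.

Answer: ...W.
...WW
BW.B.
..BW.
....B

Derivation:
Move 1: B@(3,2) -> caps B=0 W=0
Move 2: W@(1,3) -> caps B=0 W=0
Move 3: B@(0,4) -> caps B=0 W=0
Move 4: W@(2,1) -> caps B=0 W=0
Move 5: B@(4,4) -> caps B=0 W=0
Move 6: W@(0,3) -> caps B=0 W=0
Move 7: B@(2,0) -> caps B=0 W=0
Move 8: W@(3,3) -> caps B=0 W=0
Move 9: B@(2,3) -> caps B=0 W=0
Move 10: W@(1,4) -> caps B=0 W=1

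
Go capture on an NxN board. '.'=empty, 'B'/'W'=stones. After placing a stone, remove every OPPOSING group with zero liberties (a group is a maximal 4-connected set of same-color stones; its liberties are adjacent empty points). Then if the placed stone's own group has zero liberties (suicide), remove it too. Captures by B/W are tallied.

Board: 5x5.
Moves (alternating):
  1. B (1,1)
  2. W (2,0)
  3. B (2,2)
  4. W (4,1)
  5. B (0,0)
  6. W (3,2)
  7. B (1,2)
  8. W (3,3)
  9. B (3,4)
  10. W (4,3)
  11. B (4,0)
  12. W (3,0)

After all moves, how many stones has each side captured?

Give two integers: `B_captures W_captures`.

Move 1: B@(1,1) -> caps B=0 W=0
Move 2: W@(2,0) -> caps B=0 W=0
Move 3: B@(2,2) -> caps B=0 W=0
Move 4: W@(4,1) -> caps B=0 W=0
Move 5: B@(0,0) -> caps B=0 W=0
Move 6: W@(3,2) -> caps B=0 W=0
Move 7: B@(1,2) -> caps B=0 W=0
Move 8: W@(3,3) -> caps B=0 W=0
Move 9: B@(3,4) -> caps B=0 W=0
Move 10: W@(4,3) -> caps B=0 W=0
Move 11: B@(4,0) -> caps B=0 W=0
Move 12: W@(3,0) -> caps B=0 W=1

Answer: 0 1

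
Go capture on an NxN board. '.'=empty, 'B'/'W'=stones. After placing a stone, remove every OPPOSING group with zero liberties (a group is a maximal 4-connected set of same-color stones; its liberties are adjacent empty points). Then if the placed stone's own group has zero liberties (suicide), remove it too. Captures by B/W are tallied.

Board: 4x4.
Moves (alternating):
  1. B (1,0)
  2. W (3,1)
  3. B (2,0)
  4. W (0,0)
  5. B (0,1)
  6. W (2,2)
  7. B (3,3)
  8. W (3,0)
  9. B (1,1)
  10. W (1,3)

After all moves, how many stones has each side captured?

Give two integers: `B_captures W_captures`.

Move 1: B@(1,0) -> caps B=0 W=0
Move 2: W@(3,1) -> caps B=0 W=0
Move 3: B@(2,0) -> caps B=0 W=0
Move 4: W@(0,0) -> caps B=0 W=0
Move 5: B@(0,1) -> caps B=1 W=0
Move 6: W@(2,2) -> caps B=1 W=0
Move 7: B@(3,3) -> caps B=1 W=0
Move 8: W@(3,0) -> caps B=1 W=0
Move 9: B@(1,1) -> caps B=1 W=0
Move 10: W@(1,3) -> caps B=1 W=0

Answer: 1 0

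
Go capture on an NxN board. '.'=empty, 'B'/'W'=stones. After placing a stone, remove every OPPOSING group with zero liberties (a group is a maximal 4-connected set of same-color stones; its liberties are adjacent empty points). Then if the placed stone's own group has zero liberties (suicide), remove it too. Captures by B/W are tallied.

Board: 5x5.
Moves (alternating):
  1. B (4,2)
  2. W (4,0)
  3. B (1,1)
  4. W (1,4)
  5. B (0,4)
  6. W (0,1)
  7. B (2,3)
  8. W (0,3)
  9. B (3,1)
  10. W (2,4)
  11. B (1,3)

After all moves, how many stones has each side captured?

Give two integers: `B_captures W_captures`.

Answer: 0 1

Derivation:
Move 1: B@(4,2) -> caps B=0 W=0
Move 2: W@(4,0) -> caps B=0 W=0
Move 3: B@(1,1) -> caps B=0 W=0
Move 4: W@(1,4) -> caps B=0 W=0
Move 5: B@(0,4) -> caps B=0 W=0
Move 6: W@(0,1) -> caps B=0 W=0
Move 7: B@(2,3) -> caps B=0 W=0
Move 8: W@(0,3) -> caps B=0 W=1
Move 9: B@(3,1) -> caps B=0 W=1
Move 10: W@(2,4) -> caps B=0 W=1
Move 11: B@(1,3) -> caps B=0 W=1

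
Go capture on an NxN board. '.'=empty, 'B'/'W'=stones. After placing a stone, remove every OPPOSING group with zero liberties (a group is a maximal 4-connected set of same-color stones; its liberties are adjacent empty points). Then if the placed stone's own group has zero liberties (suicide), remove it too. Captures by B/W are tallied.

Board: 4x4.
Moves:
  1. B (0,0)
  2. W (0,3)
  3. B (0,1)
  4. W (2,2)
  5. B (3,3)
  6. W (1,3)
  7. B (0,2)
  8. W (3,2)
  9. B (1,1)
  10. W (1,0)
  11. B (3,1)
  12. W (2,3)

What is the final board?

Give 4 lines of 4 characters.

Answer: BBBW
WB.W
..WW
.BW.

Derivation:
Move 1: B@(0,0) -> caps B=0 W=0
Move 2: W@(0,3) -> caps B=0 W=0
Move 3: B@(0,1) -> caps B=0 W=0
Move 4: W@(2,2) -> caps B=0 W=0
Move 5: B@(3,3) -> caps B=0 W=0
Move 6: W@(1,3) -> caps B=0 W=0
Move 7: B@(0,2) -> caps B=0 W=0
Move 8: W@(3,2) -> caps B=0 W=0
Move 9: B@(1,1) -> caps B=0 W=0
Move 10: W@(1,0) -> caps B=0 W=0
Move 11: B@(3,1) -> caps B=0 W=0
Move 12: W@(2,3) -> caps B=0 W=1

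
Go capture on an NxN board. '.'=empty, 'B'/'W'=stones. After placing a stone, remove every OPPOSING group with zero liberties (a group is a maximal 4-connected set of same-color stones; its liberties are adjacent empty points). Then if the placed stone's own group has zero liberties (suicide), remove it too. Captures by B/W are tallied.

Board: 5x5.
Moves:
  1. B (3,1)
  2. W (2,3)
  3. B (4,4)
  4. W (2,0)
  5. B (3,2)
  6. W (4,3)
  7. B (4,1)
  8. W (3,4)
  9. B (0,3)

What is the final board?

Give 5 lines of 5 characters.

Move 1: B@(3,1) -> caps B=0 W=0
Move 2: W@(2,3) -> caps B=0 W=0
Move 3: B@(4,4) -> caps B=0 W=0
Move 4: W@(2,0) -> caps B=0 W=0
Move 5: B@(3,2) -> caps B=0 W=0
Move 6: W@(4,3) -> caps B=0 W=0
Move 7: B@(4,1) -> caps B=0 W=0
Move 8: W@(3,4) -> caps B=0 W=1
Move 9: B@(0,3) -> caps B=0 W=1

Answer: ...B.
.....
W..W.
.BB.W
.B.W.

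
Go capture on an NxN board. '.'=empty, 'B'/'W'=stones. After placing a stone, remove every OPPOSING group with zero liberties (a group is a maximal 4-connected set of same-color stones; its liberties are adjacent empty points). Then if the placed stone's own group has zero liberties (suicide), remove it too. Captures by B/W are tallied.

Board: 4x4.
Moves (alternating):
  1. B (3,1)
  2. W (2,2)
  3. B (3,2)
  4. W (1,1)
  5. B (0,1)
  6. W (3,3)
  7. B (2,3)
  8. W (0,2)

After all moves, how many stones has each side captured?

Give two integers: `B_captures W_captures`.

Answer: 1 0

Derivation:
Move 1: B@(3,1) -> caps B=0 W=0
Move 2: W@(2,2) -> caps B=0 W=0
Move 3: B@(3,2) -> caps B=0 W=0
Move 4: W@(1,1) -> caps B=0 W=0
Move 5: B@(0,1) -> caps B=0 W=0
Move 6: W@(3,3) -> caps B=0 W=0
Move 7: B@(2,3) -> caps B=1 W=0
Move 8: W@(0,2) -> caps B=1 W=0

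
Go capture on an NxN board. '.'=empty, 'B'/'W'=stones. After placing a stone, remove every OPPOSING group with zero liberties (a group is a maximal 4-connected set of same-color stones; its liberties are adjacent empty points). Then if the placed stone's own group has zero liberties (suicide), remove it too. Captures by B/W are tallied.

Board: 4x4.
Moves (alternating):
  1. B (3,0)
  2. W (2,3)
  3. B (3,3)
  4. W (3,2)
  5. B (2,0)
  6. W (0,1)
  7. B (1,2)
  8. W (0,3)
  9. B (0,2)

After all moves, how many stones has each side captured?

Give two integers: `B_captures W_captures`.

Answer: 0 1

Derivation:
Move 1: B@(3,0) -> caps B=0 W=0
Move 2: W@(2,3) -> caps B=0 W=0
Move 3: B@(3,3) -> caps B=0 W=0
Move 4: W@(3,2) -> caps B=0 W=1
Move 5: B@(2,0) -> caps B=0 W=1
Move 6: W@(0,1) -> caps B=0 W=1
Move 7: B@(1,2) -> caps B=0 W=1
Move 8: W@(0,3) -> caps B=0 W=1
Move 9: B@(0,2) -> caps B=0 W=1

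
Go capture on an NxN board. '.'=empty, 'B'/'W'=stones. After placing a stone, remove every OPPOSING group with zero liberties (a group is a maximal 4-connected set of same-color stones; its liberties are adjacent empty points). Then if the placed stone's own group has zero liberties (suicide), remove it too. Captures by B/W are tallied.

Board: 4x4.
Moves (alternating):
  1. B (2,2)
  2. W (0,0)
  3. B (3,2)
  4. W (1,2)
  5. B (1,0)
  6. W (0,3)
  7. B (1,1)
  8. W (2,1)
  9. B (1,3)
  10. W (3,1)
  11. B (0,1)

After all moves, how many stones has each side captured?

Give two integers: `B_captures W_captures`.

Answer: 1 0

Derivation:
Move 1: B@(2,2) -> caps B=0 W=0
Move 2: W@(0,0) -> caps B=0 W=0
Move 3: B@(3,2) -> caps B=0 W=0
Move 4: W@(1,2) -> caps B=0 W=0
Move 5: B@(1,0) -> caps B=0 W=0
Move 6: W@(0,3) -> caps B=0 W=0
Move 7: B@(1,1) -> caps B=0 W=0
Move 8: W@(2,1) -> caps B=0 W=0
Move 9: B@(1,3) -> caps B=0 W=0
Move 10: W@(3,1) -> caps B=0 W=0
Move 11: B@(0,1) -> caps B=1 W=0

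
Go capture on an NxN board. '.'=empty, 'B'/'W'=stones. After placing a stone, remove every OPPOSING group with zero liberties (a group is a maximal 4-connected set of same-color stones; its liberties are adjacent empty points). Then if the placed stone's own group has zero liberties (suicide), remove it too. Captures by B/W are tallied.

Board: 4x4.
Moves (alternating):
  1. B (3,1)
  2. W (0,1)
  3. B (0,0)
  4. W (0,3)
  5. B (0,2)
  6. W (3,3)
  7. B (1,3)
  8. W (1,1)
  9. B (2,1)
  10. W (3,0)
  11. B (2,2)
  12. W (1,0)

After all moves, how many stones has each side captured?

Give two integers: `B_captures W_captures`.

Move 1: B@(3,1) -> caps B=0 W=0
Move 2: W@(0,1) -> caps B=0 W=0
Move 3: B@(0,0) -> caps B=0 W=0
Move 4: W@(0,3) -> caps B=0 W=0
Move 5: B@(0,2) -> caps B=0 W=0
Move 6: W@(3,3) -> caps B=0 W=0
Move 7: B@(1,3) -> caps B=1 W=0
Move 8: W@(1,1) -> caps B=1 W=0
Move 9: B@(2,1) -> caps B=1 W=0
Move 10: W@(3,0) -> caps B=1 W=0
Move 11: B@(2,2) -> caps B=1 W=0
Move 12: W@(1,0) -> caps B=1 W=1

Answer: 1 1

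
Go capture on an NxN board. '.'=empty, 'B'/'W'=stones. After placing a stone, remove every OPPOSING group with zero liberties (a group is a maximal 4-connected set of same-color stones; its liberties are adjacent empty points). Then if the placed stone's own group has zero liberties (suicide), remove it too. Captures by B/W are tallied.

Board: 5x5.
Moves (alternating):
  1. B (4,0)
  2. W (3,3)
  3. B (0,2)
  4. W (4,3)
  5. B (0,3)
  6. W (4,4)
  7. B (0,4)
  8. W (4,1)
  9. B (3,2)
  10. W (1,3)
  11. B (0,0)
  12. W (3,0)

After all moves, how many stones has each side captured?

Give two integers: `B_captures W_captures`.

Move 1: B@(4,0) -> caps B=0 W=0
Move 2: W@(3,3) -> caps B=0 W=0
Move 3: B@(0,2) -> caps B=0 W=0
Move 4: W@(4,3) -> caps B=0 W=0
Move 5: B@(0,3) -> caps B=0 W=0
Move 6: W@(4,4) -> caps B=0 W=0
Move 7: B@(0,4) -> caps B=0 W=0
Move 8: W@(4,1) -> caps B=0 W=0
Move 9: B@(3,2) -> caps B=0 W=0
Move 10: W@(1,3) -> caps B=0 W=0
Move 11: B@(0,0) -> caps B=0 W=0
Move 12: W@(3,0) -> caps B=0 W=1

Answer: 0 1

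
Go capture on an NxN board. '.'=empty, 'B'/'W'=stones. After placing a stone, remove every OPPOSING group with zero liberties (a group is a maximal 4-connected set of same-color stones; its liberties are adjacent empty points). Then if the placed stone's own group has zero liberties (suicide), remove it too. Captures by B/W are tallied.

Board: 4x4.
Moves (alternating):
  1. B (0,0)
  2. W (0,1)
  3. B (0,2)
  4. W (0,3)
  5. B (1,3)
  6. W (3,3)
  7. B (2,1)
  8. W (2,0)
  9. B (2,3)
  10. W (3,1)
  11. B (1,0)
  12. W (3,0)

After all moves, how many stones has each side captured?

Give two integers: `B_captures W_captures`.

Move 1: B@(0,0) -> caps B=0 W=0
Move 2: W@(0,1) -> caps B=0 W=0
Move 3: B@(0,2) -> caps B=0 W=0
Move 4: W@(0,3) -> caps B=0 W=0
Move 5: B@(1,3) -> caps B=1 W=0
Move 6: W@(3,3) -> caps B=1 W=0
Move 7: B@(2,1) -> caps B=1 W=0
Move 8: W@(2,0) -> caps B=1 W=0
Move 9: B@(2,3) -> caps B=1 W=0
Move 10: W@(3,1) -> caps B=1 W=0
Move 11: B@(1,0) -> caps B=1 W=0
Move 12: W@(3,0) -> caps B=1 W=0

Answer: 1 0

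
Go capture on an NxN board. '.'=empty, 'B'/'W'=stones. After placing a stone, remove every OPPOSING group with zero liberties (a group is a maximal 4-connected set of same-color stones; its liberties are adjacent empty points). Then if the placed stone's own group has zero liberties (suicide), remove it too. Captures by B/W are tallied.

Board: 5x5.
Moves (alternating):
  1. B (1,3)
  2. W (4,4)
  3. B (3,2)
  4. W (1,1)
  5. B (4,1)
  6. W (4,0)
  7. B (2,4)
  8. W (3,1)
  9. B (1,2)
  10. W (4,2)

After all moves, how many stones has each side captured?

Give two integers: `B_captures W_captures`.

Move 1: B@(1,3) -> caps B=0 W=0
Move 2: W@(4,4) -> caps B=0 W=0
Move 3: B@(3,2) -> caps B=0 W=0
Move 4: W@(1,1) -> caps B=0 W=0
Move 5: B@(4,1) -> caps B=0 W=0
Move 6: W@(4,0) -> caps B=0 W=0
Move 7: B@(2,4) -> caps B=0 W=0
Move 8: W@(3,1) -> caps B=0 W=0
Move 9: B@(1,2) -> caps B=0 W=0
Move 10: W@(4,2) -> caps B=0 W=1

Answer: 0 1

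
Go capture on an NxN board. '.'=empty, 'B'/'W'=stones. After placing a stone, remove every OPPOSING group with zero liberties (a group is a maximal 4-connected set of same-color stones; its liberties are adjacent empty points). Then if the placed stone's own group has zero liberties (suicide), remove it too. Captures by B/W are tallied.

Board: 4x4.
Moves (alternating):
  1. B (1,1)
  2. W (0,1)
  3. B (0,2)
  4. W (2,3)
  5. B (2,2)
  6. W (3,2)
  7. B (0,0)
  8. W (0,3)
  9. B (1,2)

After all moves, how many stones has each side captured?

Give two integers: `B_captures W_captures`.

Move 1: B@(1,1) -> caps B=0 W=0
Move 2: W@(0,1) -> caps B=0 W=0
Move 3: B@(0,2) -> caps B=0 W=0
Move 4: W@(2,3) -> caps B=0 W=0
Move 5: B@(2,2) -> caps B=0 W=0
Move 6: W@(3,2) -> caps B=0 W=0
Move 7: B@(0,0) -> caps B=1 W=0
Move 8: W@(0,3) -> caps B=1 W=0
Move 9: B@(1,2) -> caps B=1 W=0

Answer: 1 0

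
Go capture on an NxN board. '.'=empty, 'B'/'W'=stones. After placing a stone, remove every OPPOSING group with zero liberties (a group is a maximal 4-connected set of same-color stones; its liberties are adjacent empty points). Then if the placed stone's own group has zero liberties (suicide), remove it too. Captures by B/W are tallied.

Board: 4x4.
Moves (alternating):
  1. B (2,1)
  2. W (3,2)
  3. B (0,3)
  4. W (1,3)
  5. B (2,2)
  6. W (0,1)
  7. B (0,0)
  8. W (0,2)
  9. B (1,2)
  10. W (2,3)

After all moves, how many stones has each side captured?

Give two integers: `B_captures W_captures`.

Answer: 0 1

Derivation:
Move 1: B@(2,1) -> caps B=0 W=0
Move 2: W@(3,2) -> caps B=0 W=0
Move 3: B@(0,3) -> caps B=0 W=0
Move 4: W@(1,3) -> caps B=0 W=0
Move 5: B@(2,2) -> caps B=0 W=0
Move 6: W@(0,1) -> caps B=0 W=0
Move 7: B@(0,0) -> caps B=0 W=0
Move 8: W@(0,2) -> caps B=0 W=1
Move 9: B@(1,2) -> caps B=0 W=1
Move 10: W@(2,3) -> caps B=0 W=1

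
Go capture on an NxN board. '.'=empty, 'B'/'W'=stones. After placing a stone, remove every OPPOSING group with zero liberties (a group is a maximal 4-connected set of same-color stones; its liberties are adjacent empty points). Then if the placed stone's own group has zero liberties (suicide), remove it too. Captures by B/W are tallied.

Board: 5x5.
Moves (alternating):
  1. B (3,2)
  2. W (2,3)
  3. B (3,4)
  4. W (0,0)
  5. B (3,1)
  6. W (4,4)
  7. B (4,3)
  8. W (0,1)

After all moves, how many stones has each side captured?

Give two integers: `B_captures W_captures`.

Answer: 1 0

Derivation:
Move 1: B@(3,2) -> caps B=0 W=0
Move 2: W@(2,3) -> caps B=0 W=0
Move 3: B@(3,4) -> caps B=0 W=0
Move 4: W@(0,0) -> caps B=0 W=0
Move 5: B@(3,1) -> caps B=0 W=0
Move 6: W@(4,4) -> caps B=0 W=0
Move 7: B@(4,3) -> caps B=1 W=0
Move 8: W@(0,1) -> caps B=1 W=0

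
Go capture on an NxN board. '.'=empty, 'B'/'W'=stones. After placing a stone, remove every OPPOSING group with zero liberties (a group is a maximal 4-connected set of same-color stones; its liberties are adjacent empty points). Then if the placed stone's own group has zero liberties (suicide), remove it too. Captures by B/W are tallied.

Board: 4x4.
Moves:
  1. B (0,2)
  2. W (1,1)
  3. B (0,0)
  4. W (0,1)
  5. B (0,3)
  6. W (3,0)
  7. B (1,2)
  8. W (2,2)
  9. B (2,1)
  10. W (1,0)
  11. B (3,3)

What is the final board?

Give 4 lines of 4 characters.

Move 1: B@(0,2) -> caps B=0 W=0
Move 2: W@(1,1) -> caps B=0 W=0
Move 3: B@(0,0) -> caps B=0 W=0
Move 4: W@(0,1) -> caps B=0 W=0
Move 5: B@(0,3) -> caps B=0 W=0
Move 6: W@(3,0) -> caps B=0 W=0
Move 7: B@(1,2) -> caps B=0 W=0
Move 8: W@(2,2) -> caps B=0 W=0
Move 9: B@(2,1) -> caps B=0 W=0
Move 10: W@(1,0) -> caps B=0 W=1
Move 11: B@(3,3) -> caps B=0 W=1

Answer: .WBB
WWB.
.BW.
W..B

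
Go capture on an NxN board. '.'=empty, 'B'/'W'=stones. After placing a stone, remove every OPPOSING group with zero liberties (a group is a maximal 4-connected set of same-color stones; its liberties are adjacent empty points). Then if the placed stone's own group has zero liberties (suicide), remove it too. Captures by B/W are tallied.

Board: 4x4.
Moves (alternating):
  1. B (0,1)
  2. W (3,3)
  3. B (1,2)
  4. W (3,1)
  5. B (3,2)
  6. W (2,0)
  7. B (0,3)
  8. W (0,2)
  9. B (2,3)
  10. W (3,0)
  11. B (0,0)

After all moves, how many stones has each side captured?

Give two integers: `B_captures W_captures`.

Answer: 1 0

Derivation:
Move 1: B@(0,1) -> caps B=0 W=0
Move 2: W@(3,3) -> caps B=0 W=0
Move 3: B@(1,2) -> caps B=0 W=0
Move 4: W@(3,1) -> caps B=0 W=0
Move 5: B@(3,2) -> caps B=0 W=0
Move 6: W@(2,0) -> caps B=0 W=0
Move 7: B@(0,3) -> caps B=0 W=0
Move 8: W@(0,2) -> caps B=0 W=0
Move 9: B@(2,3) -> caps B=1 W=0
Move 10: W@(3,0) -> caps B=1 W=0
Move 11: B@(0,0) -> caps B=1 W=0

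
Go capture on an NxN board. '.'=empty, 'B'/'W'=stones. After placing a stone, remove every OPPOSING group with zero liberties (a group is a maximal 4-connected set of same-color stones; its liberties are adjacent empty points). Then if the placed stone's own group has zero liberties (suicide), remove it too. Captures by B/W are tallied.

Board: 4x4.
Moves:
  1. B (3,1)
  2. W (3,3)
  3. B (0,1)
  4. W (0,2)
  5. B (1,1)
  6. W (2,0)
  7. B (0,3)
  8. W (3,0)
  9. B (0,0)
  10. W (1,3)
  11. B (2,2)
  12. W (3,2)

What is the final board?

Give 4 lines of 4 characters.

Answer: BBW.
.B.W
W.B.
WBWW

Derivation:
Move 1: B@(3,1) -> caps B=0 W=0
Move 2: W@(3,3) -> caps B=0 W=0
Move 3: B@(0,1) -> caps B=0 W=0
Move 4: W@(0,2) -> caps B=0 W=0
Move 5: B@(1,1) -> caps B=0 W=0
Move 6: W@(2,0) -> caps B=0 W=0
Move 7: B@(0,3) -> caps B=0 W=0
Move 8: W@(3,0) -> caps B=0 W=0
Move 9: B@(0,0) -> caps B=0 W=0
Move 10: W@(1,3) -> caps B=0 W=1
Move 11: B@(2,2) -> caps B=0 W=1
Move 12: W@(3,2) -> caps B=0 W=1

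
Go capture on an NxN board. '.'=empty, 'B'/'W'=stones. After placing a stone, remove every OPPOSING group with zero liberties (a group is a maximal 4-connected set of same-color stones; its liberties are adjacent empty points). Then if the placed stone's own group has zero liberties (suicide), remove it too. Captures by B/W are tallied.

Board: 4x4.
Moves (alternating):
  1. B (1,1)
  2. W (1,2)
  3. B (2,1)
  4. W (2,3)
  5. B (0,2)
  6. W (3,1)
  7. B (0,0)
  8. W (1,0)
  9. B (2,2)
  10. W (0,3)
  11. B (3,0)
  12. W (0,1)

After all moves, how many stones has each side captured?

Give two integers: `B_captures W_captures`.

Answer: 0 2

Derivation:
Move 1: B@(1,1) -> caps B=0 W=0
Move 2: W@(1,2) -> caps B=0 W=0
Move 3: B@(2,1) -> caps B=0 W=0
Move 4: W@(2,3) -> caps B=0 W=0
Move 5: B@(0,2) -> caps B=0 W=0
Move 6: W@(3,1) -> caps B=0 W=0
Move 7: B@(0,0) -> caps B=0 W=0
Move 8: W@(1,0) -> caps B=0 W=0
Move 9: B@(2,2) -> caps B=0 W=0
Move 10: W@(0,3) -> caps B=0 W=0
Move 11: B@(3,0) -> caps B=0 W=0
Move 12: W@(0,1) -> caps B=0 W=2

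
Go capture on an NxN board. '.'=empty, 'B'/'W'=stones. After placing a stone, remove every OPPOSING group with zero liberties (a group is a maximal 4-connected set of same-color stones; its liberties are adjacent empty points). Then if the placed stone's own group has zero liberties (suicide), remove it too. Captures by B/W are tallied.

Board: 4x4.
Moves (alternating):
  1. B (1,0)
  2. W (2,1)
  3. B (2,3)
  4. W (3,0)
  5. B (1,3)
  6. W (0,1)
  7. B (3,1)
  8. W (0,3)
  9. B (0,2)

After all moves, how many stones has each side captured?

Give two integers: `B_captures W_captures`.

Move 1: B@(1,0) -> caps B=0 W=0
Move 2: W@(2,1) -> caps B=0 W=0
Move 3: B@(2,3) -> caps B=0 W=0
Move 4: W@(3,0) -> caps B=0 W=0
Move 5: B@(1,3) -> caps B=0 W=0
Move 6: W@(0,1) -> caps B=0 W=0
Move 7: B@(3,1) -> caps B=0 W=0
Move 8: W@(0,3) -> caps B=0 W=0
Move 9: B@(0,2) -> caps B=1 W=0

Answer: 1 0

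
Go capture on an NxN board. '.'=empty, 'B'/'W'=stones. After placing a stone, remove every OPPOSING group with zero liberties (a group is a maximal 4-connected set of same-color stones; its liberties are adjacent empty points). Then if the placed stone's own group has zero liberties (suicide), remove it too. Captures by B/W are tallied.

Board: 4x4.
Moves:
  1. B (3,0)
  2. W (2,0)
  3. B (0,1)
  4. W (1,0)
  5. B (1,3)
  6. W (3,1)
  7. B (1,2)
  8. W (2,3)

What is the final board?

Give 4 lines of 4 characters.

Answer: .B..
W.BB
W..W
.W..

Derivation:
Move 1: B@(3,0) -> caps B=0 W=0
Move 2: W@(2,0) -> caps B=0 W=0
Move 3: B@(0,1) -> caps B=0 W=0
Move 4: W@(1,0) -> caps B=0 W=0
Move 5: B@(1,3) -> caps B=0 W=0
Move 6: W@(3,1) -> caps B=0 W=1
Move 7: B@(1,2) -> caps B=0 W=1
Move 8: W@(2,3) -> caps B=0 W=1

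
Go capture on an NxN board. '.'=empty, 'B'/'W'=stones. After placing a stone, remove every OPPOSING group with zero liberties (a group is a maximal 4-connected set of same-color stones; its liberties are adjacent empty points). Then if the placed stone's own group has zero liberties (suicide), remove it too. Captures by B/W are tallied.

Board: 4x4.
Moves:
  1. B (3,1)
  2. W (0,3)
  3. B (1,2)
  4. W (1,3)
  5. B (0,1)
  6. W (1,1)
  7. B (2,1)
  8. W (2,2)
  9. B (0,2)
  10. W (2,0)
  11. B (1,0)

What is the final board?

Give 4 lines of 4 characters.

Move 1: B@(3,1) -> caps B=0 W=0
Move 2: W@(0,3) -> caps B=0 W=0
Move 3: B@(1,2) -> caps B=0 W=0
Move 4: W@(1,3) -> caps B=0 W=0
Move 5: B@(0,1) -> caps B=0 W=0
Move 6: W@(1,1) -> caps B=0 W=0
Move 7: B@(2,1) -> caps B=0 W=0
Move 8: W@(2,2) -> caps B=0 W=0
Move 9: B@(0,2) -> caps B=0 W=0
Move 10: W@(2,0) -> caps B=0 W=0
Move 11: B@(1,0) -> caps B=1 W=0

Answer: .BBW
B.BW
WBW.
.B..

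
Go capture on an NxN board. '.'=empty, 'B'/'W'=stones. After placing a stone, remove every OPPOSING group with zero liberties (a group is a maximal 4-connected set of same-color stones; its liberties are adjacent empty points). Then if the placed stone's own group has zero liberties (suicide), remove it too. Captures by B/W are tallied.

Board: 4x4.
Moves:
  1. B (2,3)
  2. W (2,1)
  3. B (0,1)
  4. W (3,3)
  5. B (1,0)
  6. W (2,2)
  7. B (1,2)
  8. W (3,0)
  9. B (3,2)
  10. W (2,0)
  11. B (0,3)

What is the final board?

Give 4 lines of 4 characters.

Answer: .B.B
B.B.
WWWB
W.B.

Derivation:
Move 1: B@(2,3) -> caps B=0 W=0
Move 2: W@(2,1) -> caps B=0 W=0
Move 3: B@(0,1) -> caps B=0 W=0
Move 4: W@(3,3) -> caps B=0 W=0
Move 5: B@(1,0) -> caps B=0 W=0
Move 6: W@(2,2) -> caps B=0 W=0
Move 7: B@(1,2) -> caps B=0 W=0
Move 8: W@(3,0) -> caps B=0 W=0
Move 9: B@(3,2) -> caps B=1 W=0
Move 10: W@(2,0) -> caps B=1 W=0
Move 11: B@(0,3) -> caps B=1 W=0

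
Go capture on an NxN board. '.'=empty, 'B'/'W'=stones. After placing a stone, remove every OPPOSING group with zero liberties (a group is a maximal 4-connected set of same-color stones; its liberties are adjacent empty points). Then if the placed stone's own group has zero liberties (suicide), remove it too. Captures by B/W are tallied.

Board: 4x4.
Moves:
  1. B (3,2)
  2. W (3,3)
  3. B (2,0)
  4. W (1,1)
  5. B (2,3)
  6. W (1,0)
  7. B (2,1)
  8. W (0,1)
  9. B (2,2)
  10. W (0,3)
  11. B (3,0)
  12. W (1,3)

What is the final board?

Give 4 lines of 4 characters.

Move 1: B@(3,2) -> caps B=0 W=0
Move 2: W@(3,3) -> caps B=0 W=0
Move 3: B@(2,0) -> caps B=0 W=0
Move 4: W@(1,1) -> caps B=0 W=0
Move 5: B@(2,3) -> caps B=1 W=0
Move 6: W@(1,0) -> caps B=1 W=0
Move 7: B@(2,1) -> caps B=1 W=0
Move 8: W@(0,1) -> caps B=1 W=0
Move 9: B@(2,2) -> caps B=1 W=0
Move 10: W@(0,3) -> caps B=1 W=0
Move 11: B@(3,0) -> caps B=1 W=0
Move 12: W@(1,3) -> caps B=1 W=0

Answer: .W.W
WW.W
BBBB
B.B.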